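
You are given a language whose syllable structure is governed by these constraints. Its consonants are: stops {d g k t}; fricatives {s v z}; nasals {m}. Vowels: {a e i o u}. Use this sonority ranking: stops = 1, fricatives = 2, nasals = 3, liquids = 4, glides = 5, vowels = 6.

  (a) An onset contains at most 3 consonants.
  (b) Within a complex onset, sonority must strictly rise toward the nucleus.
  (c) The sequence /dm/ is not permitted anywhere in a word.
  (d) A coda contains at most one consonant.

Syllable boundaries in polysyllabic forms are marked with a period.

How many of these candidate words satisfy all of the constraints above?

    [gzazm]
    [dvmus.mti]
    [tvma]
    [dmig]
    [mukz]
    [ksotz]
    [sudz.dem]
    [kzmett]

[gzazm] — violates constraint (d): syllable 1 coda /zm/ has 2 consonants (> 1) → illicit
[dvmus.mti] — violates constraint (b): syllable 2 onset /mt/: /m/ (nasal, 3) → /t/ (stop, 1) does not rise → illicit
[tvma] — σ1 onset /tvm/ (1→2→3 rises), coda /∅/ ok → licit
[dmig] — violates constraint (c): contains banned sequence /dm/ → illicit
[mukz] — violates constraint (d): syllable 1 coda /kz/ has 2 consonants (> 1) → illicit
[ksotz] — violates constraint (d): syllable 1 coda /tz/ has 2 consonants (> 1) → illicit
[sudz.dem] — violates constraint (d): syllable 1 coda /dz/ has 2 consonants (> 1) → illicit
[kzmett] — violates constraint (d): syllable 1 coda /tt/ has 2 consonants (> 1) → illicit
Licit: [tvma] → 1.

1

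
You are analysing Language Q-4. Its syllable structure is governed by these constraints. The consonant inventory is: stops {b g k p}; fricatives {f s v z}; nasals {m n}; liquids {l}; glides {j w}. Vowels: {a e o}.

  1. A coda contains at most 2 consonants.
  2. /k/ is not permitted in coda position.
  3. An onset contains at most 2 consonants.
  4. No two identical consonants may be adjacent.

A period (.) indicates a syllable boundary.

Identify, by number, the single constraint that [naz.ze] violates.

[naz.ze]: adjacent identical consonants /zz/.
This is a violation of constraint 4: "No two identical consonants may be adjacent."
The remaining constraints (1, 2, 3) are satisfied.

4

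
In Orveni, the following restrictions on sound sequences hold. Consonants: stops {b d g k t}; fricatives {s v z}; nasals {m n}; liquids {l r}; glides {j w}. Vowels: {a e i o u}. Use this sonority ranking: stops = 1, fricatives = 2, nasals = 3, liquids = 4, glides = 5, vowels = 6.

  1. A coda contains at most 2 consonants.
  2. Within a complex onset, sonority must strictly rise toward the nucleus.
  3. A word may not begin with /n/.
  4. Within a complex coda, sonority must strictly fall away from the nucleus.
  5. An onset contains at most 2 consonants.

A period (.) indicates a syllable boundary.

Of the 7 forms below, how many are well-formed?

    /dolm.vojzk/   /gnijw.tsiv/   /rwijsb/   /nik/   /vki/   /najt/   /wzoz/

0

/dolm.vojzk/ — violates constraint 1: syllable 2 coda /jzk/ has 3 consonants (> 2) → ill-formed
/gnijw.tsiv/ — violates constraint 4: syllable 1 coda /jw/: /j/ (glide, 5) → /w/ (glide, 5) does not fall → ill-formed
/rwijsb/ — violates constraint 1: syllable 1 coda /jsb/ has 3 consonants (> 2) → ill-formed
/nik/ — violates constraint 3: word begins with /n/ → ill-formed
/vki/ — violates constraint 2: syllable 1 onset /vk/: /v/ (fricative, 2) → /k/ (stop, 1) does not rise → ill-formed
/najt/ — violates constraint 3: word begins with /n/ → ill-formed
/wzoz/ — violates constraint 2: syllable 1 onset /wz/: /w/ (glide, 5) → /z/ (fricative, 2) does not rise → ill-formed
No form is well-formed → 0.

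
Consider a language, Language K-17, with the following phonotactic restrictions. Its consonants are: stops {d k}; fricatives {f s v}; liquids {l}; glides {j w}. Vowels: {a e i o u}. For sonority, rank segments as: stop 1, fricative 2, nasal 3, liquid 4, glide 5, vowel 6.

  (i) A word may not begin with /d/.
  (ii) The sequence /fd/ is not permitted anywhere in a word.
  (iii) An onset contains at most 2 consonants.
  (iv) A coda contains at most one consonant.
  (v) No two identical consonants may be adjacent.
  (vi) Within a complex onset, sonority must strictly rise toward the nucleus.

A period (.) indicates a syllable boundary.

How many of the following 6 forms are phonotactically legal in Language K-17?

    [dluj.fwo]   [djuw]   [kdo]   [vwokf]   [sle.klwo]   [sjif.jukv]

0

[dluj.fwo] — violates constraint (i): word begins with /d/ → phonotactically illegal
[djuw] — violates constraint (i): word begins with /d/ → phonotactically illegal
[kdo] — violates constraint (vi): syllable 1 onset /kd/: /k/ (stop, 1) → /d/ (stop, 1) does not rise → phonotactically illegal
[vwokf] — violates constraint (iv): syllable 1 coda /kf/ has 2 consonants (> 1) → phonotactically illegal
[sle.klwo] — violates constraint (iii): syllable 2 onset /klw/ has 3 consonants (> 2) → phonotactically illegal
[sjif.jukv] — violates constraint (iv): syllable 2 coda /kv/ has 2 consonants (> 1) → phonotactically illegal
No form is phonotactically legal → 0.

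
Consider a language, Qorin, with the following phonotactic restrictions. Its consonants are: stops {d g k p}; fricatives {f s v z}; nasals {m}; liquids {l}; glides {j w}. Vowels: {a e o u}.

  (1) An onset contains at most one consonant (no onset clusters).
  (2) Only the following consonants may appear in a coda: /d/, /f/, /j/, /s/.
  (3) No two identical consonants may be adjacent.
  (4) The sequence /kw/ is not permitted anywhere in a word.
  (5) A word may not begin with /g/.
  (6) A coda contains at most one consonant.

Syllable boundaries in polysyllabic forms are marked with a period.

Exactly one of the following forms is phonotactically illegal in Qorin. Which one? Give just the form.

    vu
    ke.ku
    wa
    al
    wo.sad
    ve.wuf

al

vu — σ1 onset /v/, coda /∅/ ok → phonotactically legal
ke.ku — σ1 onset /k/, coda /∅/ ok; σ2 onset /k/, coda /∅/ ok → phonotactically legal
wa — σ1 onset /w/, coda /∅/ ok → phonotactically legal
al — violates constraint 2: syllable 1 coda contains /l/, which is not a licensed coda consonant → phonotactically illegal
wo.sad — σ1 onset /w/, coda /∅/ ok; σ2 onset /s/, coda /d/ ok → phonotactically legal
ve.wuf — σ1 onset /v/, coda /∅/ ok; σ2 onset /w/, coda /f/ ok → phonotactically legal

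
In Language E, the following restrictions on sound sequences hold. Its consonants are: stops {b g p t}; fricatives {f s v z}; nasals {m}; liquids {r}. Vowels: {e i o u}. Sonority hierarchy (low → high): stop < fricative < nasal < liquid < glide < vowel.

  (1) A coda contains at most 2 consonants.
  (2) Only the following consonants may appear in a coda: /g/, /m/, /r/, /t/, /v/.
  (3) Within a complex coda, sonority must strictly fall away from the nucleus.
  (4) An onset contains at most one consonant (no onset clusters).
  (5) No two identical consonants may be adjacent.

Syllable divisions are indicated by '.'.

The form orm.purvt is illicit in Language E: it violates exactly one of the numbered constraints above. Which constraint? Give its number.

orm.purvt: syllable 2 coda /rvt/ has 3 consonants (> 2).
This is a violation of constraint 1: "A coda contains at most 2 consonants."
The remaining constraints (2, 3, 4, 5) are satisfied.

1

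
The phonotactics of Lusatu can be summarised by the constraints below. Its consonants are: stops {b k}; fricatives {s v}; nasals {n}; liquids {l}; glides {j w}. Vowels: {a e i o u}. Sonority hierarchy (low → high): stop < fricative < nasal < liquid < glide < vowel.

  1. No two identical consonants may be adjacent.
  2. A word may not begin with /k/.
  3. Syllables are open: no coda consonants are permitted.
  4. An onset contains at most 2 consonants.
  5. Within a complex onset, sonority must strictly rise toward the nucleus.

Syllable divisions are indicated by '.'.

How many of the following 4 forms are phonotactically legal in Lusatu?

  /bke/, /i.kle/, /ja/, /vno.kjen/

/bke/ — violates constraint 5: syllable 1 onset /bk/: /b/ (stop, 1) → /k/ (stop, 1) does not rise → phonotactically illegal
/i.kle/ — σ1 onset /∅/, coda /∅/ ok; σ2 onset /kl/ (1→4 rises), coda /∅/ ok → phonotactically legal
/ja/ — σ1 onset /j/, coda /∅/ ok → phonotactically legal
/vno.kjen/ — violates constraint 3: syllable 2 coda /n/ has 1 consonant (> 0) → phonotactically illegal
Phonotactically legal: /i.kle/, /ja/ → 2.

2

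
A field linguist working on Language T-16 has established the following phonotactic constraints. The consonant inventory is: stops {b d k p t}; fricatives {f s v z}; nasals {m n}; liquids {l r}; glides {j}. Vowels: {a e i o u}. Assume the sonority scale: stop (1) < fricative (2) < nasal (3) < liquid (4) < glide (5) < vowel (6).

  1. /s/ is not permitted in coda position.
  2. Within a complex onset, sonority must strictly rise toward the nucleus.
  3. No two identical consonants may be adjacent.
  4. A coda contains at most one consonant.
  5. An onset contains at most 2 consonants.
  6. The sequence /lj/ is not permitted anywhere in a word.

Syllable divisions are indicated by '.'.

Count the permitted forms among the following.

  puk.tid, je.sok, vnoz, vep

4

puk.tid — σ1 onset /p/, coda /k/ ok; σ2 onset /t/, coda /d/ ok → permitted
je.sok — σ1 onset /j/, coda /∅/ ok; σ2 onset /s/, coda /k/ ok → permitted
vnoz — σ1 onset /vn/ (2→3 rises), coda /z/ ok → permitted
vep — σ1 onset /v/, coda /p/ ok → permitted
Permitted: puk.tid, je.sok, vnoz, vep → 4.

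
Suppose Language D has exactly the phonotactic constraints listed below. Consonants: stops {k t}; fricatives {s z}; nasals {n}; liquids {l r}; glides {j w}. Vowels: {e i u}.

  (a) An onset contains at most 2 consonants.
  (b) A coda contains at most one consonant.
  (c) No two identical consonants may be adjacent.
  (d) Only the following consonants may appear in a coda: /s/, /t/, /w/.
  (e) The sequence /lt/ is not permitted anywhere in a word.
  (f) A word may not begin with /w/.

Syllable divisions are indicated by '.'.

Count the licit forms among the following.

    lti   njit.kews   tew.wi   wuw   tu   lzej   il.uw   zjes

2

lti — violates constraint (e): contains banned sequence /lt/ → illicit
njit.kews — violates constraint (b): syllable 2 coda /ws/ has 2 consonants (> 1) → illicit
tew.wi — violates constraint (c): adjacent identical consonants /ww/ → illicit
wuw — violates constraint (f): word begins with /w/ → illicit
tu — σ1 onset /t/, coda /∅/ ok → licit
lzej — violates constraint (d): syllable 1 coda contains /j/, which is not a licensed coda consonant → illicit
il.uw — violates constraint (d): syllable 1 coda contains /l/, which is not a licensed coda consonant → illicit
zjes — σ1 onset /zj/ (2C), coda /s/ ok → licit
Licit: tu, zjes → 2.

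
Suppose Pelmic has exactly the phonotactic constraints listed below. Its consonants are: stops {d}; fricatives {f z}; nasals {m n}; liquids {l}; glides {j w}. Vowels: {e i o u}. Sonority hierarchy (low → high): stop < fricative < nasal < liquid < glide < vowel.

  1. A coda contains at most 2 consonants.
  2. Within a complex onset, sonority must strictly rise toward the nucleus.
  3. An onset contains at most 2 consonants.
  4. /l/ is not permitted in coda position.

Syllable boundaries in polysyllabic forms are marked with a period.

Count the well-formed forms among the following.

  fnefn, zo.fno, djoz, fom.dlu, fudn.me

5

fnefn — σ1 onset /fn/ (2→3 rises), coda /fn/ (2C) ok → well-formed
zo.fno — σ1 onset /z/, coda /∅/ ok; σ2 onset /fn/ (2→3 rises), coda /∅/ ok → well-formed
djoz — σ1 onset /dj/ (1→5 rises), coda /z/ ok → well-formed
fom.dlu — σ1 onset /f/, coda /m/ ok; σ2 onset /dl/ (1→4 rises), coda /∅/ ok → well-formed
fudn.me — σ1 onset /f/, coda /dn/ (2C) ok; σ2 onset /m/, coda /∅/ ok → well-formed
Well-formed: fnefn, zo.fno, djoz, fom.dlu, fudn.me → 5.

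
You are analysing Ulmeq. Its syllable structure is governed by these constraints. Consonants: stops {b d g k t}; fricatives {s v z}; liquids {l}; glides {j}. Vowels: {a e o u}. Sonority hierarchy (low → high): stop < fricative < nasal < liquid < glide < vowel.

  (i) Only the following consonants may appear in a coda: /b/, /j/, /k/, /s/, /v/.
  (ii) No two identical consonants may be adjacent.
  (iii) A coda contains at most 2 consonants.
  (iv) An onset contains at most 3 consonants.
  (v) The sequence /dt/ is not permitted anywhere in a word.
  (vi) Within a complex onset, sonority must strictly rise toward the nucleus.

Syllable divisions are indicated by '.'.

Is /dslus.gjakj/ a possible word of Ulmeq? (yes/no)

/dslus.gjakj/ — σ1 onset /dsl/ (1→2→4 rises), coda /s/ ok; σ2 onset /gj/ (1→5 rises), coda /kj/ (2C) ok → phonotactically legal

yes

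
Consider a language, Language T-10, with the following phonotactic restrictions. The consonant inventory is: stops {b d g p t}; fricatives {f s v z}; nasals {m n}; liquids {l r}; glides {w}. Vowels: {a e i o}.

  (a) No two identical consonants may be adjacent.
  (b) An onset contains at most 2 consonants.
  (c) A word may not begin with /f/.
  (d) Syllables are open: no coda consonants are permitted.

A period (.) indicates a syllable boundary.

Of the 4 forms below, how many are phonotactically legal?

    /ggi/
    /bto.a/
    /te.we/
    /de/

3

/ggi/ — violates constraint (a): adjacent identical consonants /gg/ → phonotactically illegal
/bto.a/ — σ1 onset /bt/ (2C), coda /∅/ ok; σ2 onset /∅/, coda /∅/ ok → phonotactically legal
/te.we/ — σ1 onset /t/, coda /∅/ ok; σ2 onset /w/, coda /∅/ ok → phonotactically legal
/de/ — σ1 onset /d/, coda /∅/ ok → phonotactically legal
Phonotactically legal: /bto.a/, /te.we/, /de/ → 3.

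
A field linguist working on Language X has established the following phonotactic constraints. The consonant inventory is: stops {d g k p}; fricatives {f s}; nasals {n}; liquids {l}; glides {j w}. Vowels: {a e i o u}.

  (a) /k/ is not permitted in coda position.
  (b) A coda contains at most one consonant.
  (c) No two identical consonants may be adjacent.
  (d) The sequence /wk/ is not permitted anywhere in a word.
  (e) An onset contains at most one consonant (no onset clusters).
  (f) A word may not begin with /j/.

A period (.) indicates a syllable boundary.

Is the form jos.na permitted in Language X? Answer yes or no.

jos.na — violates constraint (f): word begins with /j/ → not permitted

no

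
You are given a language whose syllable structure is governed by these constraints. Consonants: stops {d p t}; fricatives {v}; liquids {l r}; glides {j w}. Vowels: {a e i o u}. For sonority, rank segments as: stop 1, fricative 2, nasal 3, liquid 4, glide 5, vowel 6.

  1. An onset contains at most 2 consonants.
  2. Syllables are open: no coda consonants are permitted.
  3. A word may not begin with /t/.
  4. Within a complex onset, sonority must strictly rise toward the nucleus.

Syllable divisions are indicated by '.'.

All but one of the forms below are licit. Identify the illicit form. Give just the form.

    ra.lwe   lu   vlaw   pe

vlaw

ra.lwe — σ1 onset /r/, coda /∅/ ok; σ2 onset /lw/ (4→5 rises), coda /∅/ ok → licit
lu — σ1 onset /l/, coda /∅/ ok → licit
vlaw — violates constraint 2: syllable 1 coda /w/ has 1 consonant (> 0) → illicit
pe — σ1 onset /p/, coda /∅/ ok → licit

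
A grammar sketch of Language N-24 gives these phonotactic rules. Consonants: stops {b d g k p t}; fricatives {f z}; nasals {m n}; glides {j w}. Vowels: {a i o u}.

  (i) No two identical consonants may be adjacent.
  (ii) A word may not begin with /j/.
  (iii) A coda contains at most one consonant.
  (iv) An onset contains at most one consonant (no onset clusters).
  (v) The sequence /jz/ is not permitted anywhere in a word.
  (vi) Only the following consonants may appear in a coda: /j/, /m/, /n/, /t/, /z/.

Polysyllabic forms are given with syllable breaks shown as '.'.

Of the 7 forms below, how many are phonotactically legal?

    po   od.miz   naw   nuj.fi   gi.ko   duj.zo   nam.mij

po — σ1 onset /p/, coda /∅/ ok → phonotactically legal
od.miz — violates constraint (vi): syllable 1 coda contains /d/, which is not a licensed coda consonant → phonotactically illegal
naw — violates constraint (vi): syllable 1 coda contains /w/, which is not a licensed coda consonant → phonotactically illegal
nuj.fi — σ1 onset /n/, coda /j/ ok; σ2 onset /f/, coda /∅/ ok → phonotactically legal
gi.ko — σ1 onset /g/, coda /∅/ ok; σ2 onset /k/, coda /∅/ ok → phonotactically legal
duj.zo — violates constraint (v): contains banned sequence /jz/ → phonotactically illegal
nam.mij — violates constraint (i): adjacent identical consonants /mm/ → phonotactically illegal
Phonotactically legal: po, nuj.fi, gi.ko → 3.

3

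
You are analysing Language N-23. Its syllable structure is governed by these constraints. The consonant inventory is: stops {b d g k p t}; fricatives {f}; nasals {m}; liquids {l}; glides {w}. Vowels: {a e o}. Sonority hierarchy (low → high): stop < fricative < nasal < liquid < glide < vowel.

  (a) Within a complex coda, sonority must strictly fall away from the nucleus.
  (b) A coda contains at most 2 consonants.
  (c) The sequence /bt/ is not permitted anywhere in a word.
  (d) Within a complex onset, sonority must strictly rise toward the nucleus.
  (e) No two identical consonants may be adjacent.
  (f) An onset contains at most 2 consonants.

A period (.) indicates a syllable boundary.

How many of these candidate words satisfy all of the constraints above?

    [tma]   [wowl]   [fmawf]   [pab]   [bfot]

5

[tma] — σ1 onset /tm/ (1→3 rises), coda /∅/ ok → well-formed
[wowl] — σ1 onset /w/, coda /wl/ (5→4 falls) ok → well-formed
[fmawf] — σ1 onset /fm/ (2→3 rises), coda /wf/ (5→2 falls) ok → well-formed
[pab] — σ1 onset /p/, coda /b/ ok → well-formed
[bfot] — σ1 onset /bf/ (1→2 rises), coda /t/ ok → well-formed
Well-formed: [tma], [wowl], [fmawf], [pab], [bfot] → 5.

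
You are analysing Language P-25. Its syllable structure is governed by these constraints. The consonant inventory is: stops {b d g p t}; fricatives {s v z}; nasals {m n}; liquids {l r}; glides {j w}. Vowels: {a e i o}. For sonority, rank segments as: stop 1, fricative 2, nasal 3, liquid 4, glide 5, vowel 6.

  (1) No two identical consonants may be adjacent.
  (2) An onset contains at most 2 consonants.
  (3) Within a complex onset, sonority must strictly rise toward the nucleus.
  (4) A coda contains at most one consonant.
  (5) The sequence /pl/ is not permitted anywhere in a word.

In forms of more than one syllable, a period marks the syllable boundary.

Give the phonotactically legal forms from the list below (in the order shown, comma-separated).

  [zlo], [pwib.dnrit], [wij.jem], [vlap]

[zlo] — σ1 onset /zl/ (2→4 rises), coda /∅/ ok → phonotactically legal
[pwib.dnrit] — violates constraint 2: syllable 2 onset /dnr/ has 3 consonants (> 2) → phonotactically illegal
[wij.jem] — violates constraint 1: adjacent identical consonants /jj/ → phonotactically illegal
[vlap] — σ1 onset /vl/ (2→4 rises), coda /p/ ok → phonotactically legal

[zlo], [vlap]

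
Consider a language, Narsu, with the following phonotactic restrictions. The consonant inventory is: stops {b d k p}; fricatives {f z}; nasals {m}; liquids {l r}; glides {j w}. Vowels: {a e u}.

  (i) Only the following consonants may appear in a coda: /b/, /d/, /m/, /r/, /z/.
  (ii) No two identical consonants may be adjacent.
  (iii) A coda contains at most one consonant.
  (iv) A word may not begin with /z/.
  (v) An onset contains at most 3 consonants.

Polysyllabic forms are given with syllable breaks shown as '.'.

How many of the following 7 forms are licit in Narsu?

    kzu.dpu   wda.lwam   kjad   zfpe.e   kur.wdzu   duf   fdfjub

kzu.dpu — σ1 onset /kz/ (2C), coda /∅/ ok; σ2 onset /dp/ (2C), coda /∅/ ok → licit
wda.lwam — σ1 onset /wd/ (2C), coda /∅/ ok; σ2 onset /lw/ (2C), coda /m/ ok → licit
kjad — σ1 onset /kj/ (2C), coda /d/ ok → licit
zfpe.e — violates constraint (iv): word begins with /z/ → illicit
kur.wdzu — σ1 onset /k/, coda /r/ ok; σ2 onset /wdz/ (3C), coda /∅/ ok → licit
duf — violates constraint (i): syllable 1 coda contains /f/, which is not a licensed coda consonant → illicit
fdfjub — violates constraint (v): syllable 1 onset /fdfj/ has 4 consonants (> 3) → illicit
Licit: kzu.dpu, wda.lwam, kjad, kur.wdzu → 4.

4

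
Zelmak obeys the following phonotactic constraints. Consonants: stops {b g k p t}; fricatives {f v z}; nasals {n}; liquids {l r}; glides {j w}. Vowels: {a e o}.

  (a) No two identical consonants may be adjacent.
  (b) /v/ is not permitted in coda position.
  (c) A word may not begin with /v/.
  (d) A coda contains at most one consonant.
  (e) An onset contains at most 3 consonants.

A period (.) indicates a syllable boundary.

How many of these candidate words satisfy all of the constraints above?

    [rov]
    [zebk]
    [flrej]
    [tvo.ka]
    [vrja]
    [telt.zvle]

2

[rov] — violates constraint (b): syllable 1 coda contains /v/ → phonotactically illegal
[zebk] — violates constraint (d): syllable 1 coda /bk/ has 2 consonants (> 1) → phonotactically illegal
[flrej] — σ1 onset /flr/ (3C), coda /j/ ok → phonotactically legal
[tvo.ka] — σ1 onset /tv/ (2C), coda /∅/ ok; σ2 onset /k/, coda /∅/ ok → phonotactically legal
[vrja] — violates constraint (c): word begins with /v/ → phonotactically illegal
[telt.zvle] — violates constraint (d): syllable 1 coda /lt/ has 2 consonants (> 1) → phonotactically illegal
Phonotactically legal: [flrej], [tvo.ka] → 2.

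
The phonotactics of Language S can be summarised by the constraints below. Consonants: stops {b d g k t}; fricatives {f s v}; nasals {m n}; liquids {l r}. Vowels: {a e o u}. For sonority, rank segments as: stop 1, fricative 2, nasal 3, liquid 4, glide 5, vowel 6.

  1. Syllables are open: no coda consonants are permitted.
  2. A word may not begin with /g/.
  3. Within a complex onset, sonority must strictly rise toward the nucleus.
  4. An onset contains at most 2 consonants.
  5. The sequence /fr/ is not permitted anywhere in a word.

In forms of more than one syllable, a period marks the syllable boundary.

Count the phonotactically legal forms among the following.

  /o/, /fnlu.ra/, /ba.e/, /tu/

3

/o/ — σ1 onset /∅/, coda /∅/ ok → phonotactically legal
/fnlu.ra/ — violates constraint 4: syllable 1 onset /fnl/ has 3 consonants (> 2) → phonotactically illegal
/ba.e/ — σ1 onset /b/, coda /∅/ ok; σ2 onset /∅/, coda /∅/ ok → phonotactically legal
/tu/ — σ1 onset /t/, coda /∅/ ok → phonotactically legal
Phonotactically legal: /o/, /ba.e/, /tu/ → 3.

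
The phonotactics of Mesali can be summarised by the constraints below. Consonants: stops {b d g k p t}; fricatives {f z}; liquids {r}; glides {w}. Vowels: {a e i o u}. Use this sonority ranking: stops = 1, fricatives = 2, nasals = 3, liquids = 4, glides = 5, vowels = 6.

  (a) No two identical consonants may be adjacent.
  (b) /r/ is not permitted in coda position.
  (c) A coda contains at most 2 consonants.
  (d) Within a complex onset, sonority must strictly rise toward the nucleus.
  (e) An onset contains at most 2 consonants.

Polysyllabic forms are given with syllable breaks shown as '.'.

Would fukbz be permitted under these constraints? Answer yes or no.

fukbz — violates constraint (c): syllable 1 coda /kbz/ has 3 consonants (> 2) → not permitted

no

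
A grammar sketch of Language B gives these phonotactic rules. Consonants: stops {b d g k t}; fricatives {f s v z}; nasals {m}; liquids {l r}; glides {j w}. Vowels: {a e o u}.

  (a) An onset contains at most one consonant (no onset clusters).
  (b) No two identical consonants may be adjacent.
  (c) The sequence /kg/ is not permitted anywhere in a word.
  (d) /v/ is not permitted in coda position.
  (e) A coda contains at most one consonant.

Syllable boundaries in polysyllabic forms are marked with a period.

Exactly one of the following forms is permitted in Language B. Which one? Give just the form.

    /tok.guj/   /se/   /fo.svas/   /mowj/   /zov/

/se/

/tok.guj/ — violates constraint (c): contains banned sequence /kg/ → not permitted
/se/ — σ1 onset /s/, coda /∅/ ok → permitted
/fo.svas/ — violates constraint (a): syllable 2 onset /sv/ has 2 consonants (> 1) → not permitted
/mowj/ — violates constraint (e): syllable 1 coda /wj/ has 2 consonants (> 1) → not permitted
/zov/ — violates constraint (d): syllable 1 coda contains /v/ → not permitted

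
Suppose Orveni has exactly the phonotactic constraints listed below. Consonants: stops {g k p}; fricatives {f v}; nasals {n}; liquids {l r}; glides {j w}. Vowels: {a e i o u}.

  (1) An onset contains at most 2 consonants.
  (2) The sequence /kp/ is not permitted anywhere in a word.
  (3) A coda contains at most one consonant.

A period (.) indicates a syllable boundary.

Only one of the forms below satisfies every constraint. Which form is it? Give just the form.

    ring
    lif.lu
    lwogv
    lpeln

ring — violates constraint 3: syllable 1 coda /ng/ has 2 consonants (> 1) → phonotactically illegal
lif.lu — σ1 onset /l/, coda /f/ ok; σ2 onset /l/, coda /∅/ ok → phonotactically legal
lwogv — violates constraint 3: syllable 1 coda /gv/ has 2 consonants (> 1) → phonotactically illegal
lpeln — violates constraint 3: syllable 1 coda /ln/ has 2 consonants (> 1) → phonotactically illegal

lif.lu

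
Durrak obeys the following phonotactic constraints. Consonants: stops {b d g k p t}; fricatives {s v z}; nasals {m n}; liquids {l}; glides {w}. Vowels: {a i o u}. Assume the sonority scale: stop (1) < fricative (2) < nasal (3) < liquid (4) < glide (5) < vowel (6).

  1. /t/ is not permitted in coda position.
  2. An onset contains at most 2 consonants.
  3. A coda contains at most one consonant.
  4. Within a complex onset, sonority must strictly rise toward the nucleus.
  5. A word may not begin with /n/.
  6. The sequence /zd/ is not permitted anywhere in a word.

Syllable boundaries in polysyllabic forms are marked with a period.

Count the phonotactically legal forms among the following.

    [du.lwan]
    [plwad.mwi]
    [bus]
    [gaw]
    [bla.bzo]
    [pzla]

[du.lwan] — σ1 onset /d/, coda /∅/ ok; σ2 onset /lw/ (4→5 rises), coda /n/ ok → phonotactically legal
[plwad.mwi] — violates constraint 2: syllable 1 onset /plw/ has 3 consonants (> 2) → phonotactically illegal
[bus] — σ1 onset /b/, coda /s/ ok → phonotactically legal
[gaw] — σ1 onset /g/, coda /w/ ok → phonotactically legal
[bla.bzo] — σ1 onset /bl/ (1→4 rises), coda /∅/ ok; σ2 onset /bz/ (1→2 rises), coda /∅/ ok → phonotactically legal
[pzla] — violates constraint 2: syllable 1 onset /pzl/ has 3 consonants (> 2) → phonotactically illegal
Phonotactically legal: [du.lwan], [bus], [gaw], [bla.bzo] → 4.

4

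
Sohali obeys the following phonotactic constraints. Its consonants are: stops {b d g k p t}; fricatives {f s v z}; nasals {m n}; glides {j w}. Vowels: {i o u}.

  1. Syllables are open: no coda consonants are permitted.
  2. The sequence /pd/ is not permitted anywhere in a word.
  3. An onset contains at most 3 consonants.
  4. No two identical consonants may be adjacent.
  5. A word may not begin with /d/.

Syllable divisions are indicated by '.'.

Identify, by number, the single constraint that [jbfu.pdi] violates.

[jbfu.pdi]: contains banned sequence /pd/.
This is a violation of constraint 2: "The sequence /pd/ is not permitted anywhere in a word."
The remaining constraints (1, 3, 4, 5) are satisfied.

2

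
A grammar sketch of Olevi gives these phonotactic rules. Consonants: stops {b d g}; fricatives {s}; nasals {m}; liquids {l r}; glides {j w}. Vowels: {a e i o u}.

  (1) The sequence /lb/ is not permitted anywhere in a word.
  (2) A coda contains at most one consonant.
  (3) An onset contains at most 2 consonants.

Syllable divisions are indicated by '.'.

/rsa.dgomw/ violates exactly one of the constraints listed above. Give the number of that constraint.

2

/rsa.dgomw/: syllable 2 coda /mw/ has 2 consonants (> 1).
This is a violation of constraint 2: "A coda contains at most one consonant."
The remaining constraints (1, 3) are satisfied.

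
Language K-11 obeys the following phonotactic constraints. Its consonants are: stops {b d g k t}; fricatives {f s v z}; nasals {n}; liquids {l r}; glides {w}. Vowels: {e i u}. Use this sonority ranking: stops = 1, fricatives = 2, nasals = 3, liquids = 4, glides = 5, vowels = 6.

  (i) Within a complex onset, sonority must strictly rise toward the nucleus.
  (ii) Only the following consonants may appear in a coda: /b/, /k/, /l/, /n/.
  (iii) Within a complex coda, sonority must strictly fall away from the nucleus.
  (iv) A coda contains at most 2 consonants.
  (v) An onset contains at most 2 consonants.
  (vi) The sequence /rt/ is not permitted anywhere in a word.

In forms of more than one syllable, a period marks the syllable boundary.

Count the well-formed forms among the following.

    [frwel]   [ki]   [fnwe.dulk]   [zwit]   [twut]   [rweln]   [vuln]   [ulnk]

[frwel] — violates constraint (v): syllable 1 onset /frw/ has 3 consonants (> 2) → ill-formed
[ki] — σ1 onset /k/, coda /∅/ ok → well-formed
[fnwe.dulk] — violates constraint (v): syllable 1 onset /fnw/ has 3 consonants (> 2) → ill-formed
[zwit] — violates constraint (ii): syllable 1 coda contains /t/, which is not a licensed coda consonant → ill-formed
[twut] — violates constraint (ii): syllable 1 coda contains /t/, which is not a licensed coda consonant → ill-formed
[rweln] — σ1 onset /rw/ (4→5 rises), coda /ln/ (4→3 falls) ok → well-formed
[vuln] — σ1 onset /v/, coda /ln/ (4→3 falls) ok → well-formed
[ulnk] — violates constraint (iv): syllable 1 coda /lnk/ has 3 consonants (> 2) → ill-formed
Well-formed: [ki], [rweln], [vuln] → 3.

3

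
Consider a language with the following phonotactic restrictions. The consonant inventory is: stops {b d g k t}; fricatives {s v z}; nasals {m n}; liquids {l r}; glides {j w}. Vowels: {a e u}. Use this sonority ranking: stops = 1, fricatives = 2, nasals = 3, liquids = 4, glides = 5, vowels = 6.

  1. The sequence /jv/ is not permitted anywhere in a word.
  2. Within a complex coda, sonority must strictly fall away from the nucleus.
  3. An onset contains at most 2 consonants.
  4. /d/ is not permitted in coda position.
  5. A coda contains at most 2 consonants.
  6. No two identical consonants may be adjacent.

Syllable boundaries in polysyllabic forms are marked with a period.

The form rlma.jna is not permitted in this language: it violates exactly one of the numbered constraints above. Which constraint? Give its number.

rlma.jna: syllable 1 onset /rlm/ has 3 consonants (> 2).
This is a violation of constraint 3: "An onset contains at most 2 consonants."
The remaining constraints (1, 2, 4, 5, 6) are satisfied.

3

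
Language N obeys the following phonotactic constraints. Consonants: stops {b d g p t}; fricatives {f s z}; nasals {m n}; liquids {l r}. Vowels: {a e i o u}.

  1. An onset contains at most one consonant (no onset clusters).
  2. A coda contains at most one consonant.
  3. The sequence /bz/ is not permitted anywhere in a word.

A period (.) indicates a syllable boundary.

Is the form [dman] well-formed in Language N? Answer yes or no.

no

[dman] — violates constraint 1: syllable 1 onset /dm/ has 2 consonants (> 1) → ill-formed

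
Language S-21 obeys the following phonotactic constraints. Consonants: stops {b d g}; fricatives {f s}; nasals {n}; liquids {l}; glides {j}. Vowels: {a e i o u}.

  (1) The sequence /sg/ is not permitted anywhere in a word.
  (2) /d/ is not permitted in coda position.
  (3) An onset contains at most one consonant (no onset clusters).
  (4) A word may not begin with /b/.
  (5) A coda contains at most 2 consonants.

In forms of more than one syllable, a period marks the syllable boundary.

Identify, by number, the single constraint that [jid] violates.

2

[jid]: syllable 1 coda contains /d/.
This is a violation of constraint 2: "/d/ is not permitted in coda position."
The remaining constraints (1, 3, 4, 5) are satisfied.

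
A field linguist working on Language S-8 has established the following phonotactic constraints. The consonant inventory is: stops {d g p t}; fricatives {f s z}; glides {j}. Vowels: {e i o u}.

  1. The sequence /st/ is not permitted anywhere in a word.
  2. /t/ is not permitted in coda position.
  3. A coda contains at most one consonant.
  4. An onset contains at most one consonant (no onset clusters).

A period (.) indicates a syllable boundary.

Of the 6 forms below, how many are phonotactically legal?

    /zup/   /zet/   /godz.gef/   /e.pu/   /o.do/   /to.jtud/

3

/zup/ — σ1 onset /z/, coda /p/ ok → phonotactically legal
/zet/ — violates constraint 2: syllable 1 coda contains /t/ → phonotactically illegal
/godz.gef/ — violates constraint 3: syllable 1 coda /dz/ has 2 consonants (> 1) → phonotactically illegal
/e.pu/ — σ1 onset /∅/, coda /∅/ ok; σ2 onset /p/, coda /∅/ ok → phonotactically legal
/o.do/ — σ1 onset /∅/, coda /∅/ ok; σ2 onset /d/, coda /∅/ ok → phonotactically legal
/to.jtud/ — violates constraint 4: syllable 2 onset /jt/ has 2 consonants (> 1) → phonotactically illegal
Phonotactically legal: /zup/, /e.pu/, /o.do/ → 3.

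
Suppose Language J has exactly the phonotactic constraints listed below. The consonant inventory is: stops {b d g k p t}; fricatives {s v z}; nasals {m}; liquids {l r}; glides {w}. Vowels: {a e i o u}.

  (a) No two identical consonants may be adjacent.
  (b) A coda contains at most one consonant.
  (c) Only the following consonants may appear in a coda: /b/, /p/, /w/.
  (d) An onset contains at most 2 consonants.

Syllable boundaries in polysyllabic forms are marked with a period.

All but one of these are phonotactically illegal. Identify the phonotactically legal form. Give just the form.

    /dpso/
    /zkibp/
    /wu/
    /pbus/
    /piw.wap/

/dpso/ — violates constraint (d): syllable 1 onset /dps/ has 3 consonants (> 2) → phonotactically illegal
/zkibp/ — violates constraint (b): syllable 1 coda /bp/ has 2 consonants (> 1) → phonotactically illegal
/wu/ — σ1 onset /w/, coda /∅/ ok → phonotactically legal
/pbus/ — violates constraint (c): syllable 1 coda contains /s/, which is not a licensed coda consonant → phonotactically illegal
/piw.wap/ — violates constraint (a): adjacent identical consonants /ww/ → phonotactically illegal

/wu/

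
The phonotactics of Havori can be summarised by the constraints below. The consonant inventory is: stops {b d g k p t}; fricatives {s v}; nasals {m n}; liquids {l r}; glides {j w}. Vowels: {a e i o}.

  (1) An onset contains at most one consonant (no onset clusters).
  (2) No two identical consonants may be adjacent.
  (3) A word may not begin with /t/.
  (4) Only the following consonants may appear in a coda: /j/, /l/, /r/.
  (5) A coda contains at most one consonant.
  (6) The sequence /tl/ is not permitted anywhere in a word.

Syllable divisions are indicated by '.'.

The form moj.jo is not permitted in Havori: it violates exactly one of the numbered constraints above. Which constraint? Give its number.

moj.jo: adjacent identical consonants /jj/.
This is a violation of constraint 2: "No two identical consonants may be adjacent."
The remaining constraints (1, 3, 4, 5, 6) are satisfied.

2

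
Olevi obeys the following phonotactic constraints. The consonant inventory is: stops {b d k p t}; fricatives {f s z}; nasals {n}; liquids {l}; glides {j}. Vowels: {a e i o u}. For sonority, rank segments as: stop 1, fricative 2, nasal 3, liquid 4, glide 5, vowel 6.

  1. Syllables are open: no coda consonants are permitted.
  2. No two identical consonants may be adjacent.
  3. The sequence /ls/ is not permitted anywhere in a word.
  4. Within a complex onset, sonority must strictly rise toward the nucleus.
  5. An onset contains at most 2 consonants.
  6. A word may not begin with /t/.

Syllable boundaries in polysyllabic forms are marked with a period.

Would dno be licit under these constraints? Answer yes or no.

yes

dno — σ1 onset /dn/ (1→3 rises), coda /∅/ ok → licit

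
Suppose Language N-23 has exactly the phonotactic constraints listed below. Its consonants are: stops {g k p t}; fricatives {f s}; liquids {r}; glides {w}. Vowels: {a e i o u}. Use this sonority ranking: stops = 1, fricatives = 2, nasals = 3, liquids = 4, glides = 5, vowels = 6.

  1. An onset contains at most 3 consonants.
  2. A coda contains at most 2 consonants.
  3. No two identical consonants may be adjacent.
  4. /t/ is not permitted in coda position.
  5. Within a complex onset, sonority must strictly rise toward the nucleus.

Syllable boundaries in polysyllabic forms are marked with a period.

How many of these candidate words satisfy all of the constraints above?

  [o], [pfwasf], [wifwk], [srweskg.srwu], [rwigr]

3

[o] — σ1 onset /∅/, coda /∅/ ok → well-formed
[pfwasf] — σ1 onset /pfw/ (1→2→5 rises), coda /sf/ (2C) ok → well-formed
[wifwk] — violates constraint 2: syllable 1 coda /fwk/ has 3 consonants (> 2) → ill-formed
[srweskg.srwu] — violates constraint 2: syllable 1 coda /skg/ has 3 consonants (> 2) → ill-formed
[rwigr] — σ1 onset /rw/ (4→5 rises), coda /gr/ (2C) ok → well-formed
Well-formed: [o], [pfwasf], [rwigr] → 3.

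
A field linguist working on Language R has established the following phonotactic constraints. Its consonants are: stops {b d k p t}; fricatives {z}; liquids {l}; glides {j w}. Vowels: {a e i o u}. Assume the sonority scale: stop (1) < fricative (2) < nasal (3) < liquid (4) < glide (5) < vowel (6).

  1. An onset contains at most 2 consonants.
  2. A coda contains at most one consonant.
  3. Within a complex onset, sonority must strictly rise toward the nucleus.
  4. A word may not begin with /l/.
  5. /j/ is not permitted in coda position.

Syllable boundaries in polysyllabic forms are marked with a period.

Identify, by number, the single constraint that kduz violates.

3

kduz: syllable 1 onset /kd/: /k/ (stop, 1) → /d/ (stop, 1) does not rise.
This is a violation of constraint 3: "Within a complex onset, sonority must strictly rise toward the nucleus."
The remaining constraints (1, 2, 4, 5) are satisfied.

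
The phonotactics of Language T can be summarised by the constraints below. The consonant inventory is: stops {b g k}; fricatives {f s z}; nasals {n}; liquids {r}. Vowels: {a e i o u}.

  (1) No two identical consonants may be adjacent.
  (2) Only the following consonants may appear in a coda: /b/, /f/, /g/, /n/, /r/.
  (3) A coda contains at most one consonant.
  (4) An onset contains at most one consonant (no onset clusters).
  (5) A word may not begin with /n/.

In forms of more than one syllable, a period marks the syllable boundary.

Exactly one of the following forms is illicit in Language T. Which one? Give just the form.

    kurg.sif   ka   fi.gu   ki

kurg.sif

kurg.sif — violates constraint 3: syllable 1 coda /rg/ has 2 consonants (> 1) → illicit
ka — σ1 onset /k/, coda /∅/ ok → licit
fi.gu — σ1 onset /f/, coda /∅/ ok; σ2 onset /g/, coda /∅/ ok → licit
ki — σ1 onset /k/, coda /∅/ ok → licit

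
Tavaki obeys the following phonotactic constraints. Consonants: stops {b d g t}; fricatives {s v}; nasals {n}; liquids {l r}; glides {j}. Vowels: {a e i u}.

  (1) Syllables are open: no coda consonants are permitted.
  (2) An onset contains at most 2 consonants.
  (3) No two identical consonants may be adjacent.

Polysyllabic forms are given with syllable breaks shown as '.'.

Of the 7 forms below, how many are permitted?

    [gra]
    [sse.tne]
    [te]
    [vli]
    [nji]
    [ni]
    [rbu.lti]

[gra] — σ1 onset /gr/ (2C), coda /∅/ ok → permitted
[sse.tne] — violates constraint 3: adjacent identical consonants /ss/ → not permitted
[te] — σ1 onset /t/, coda /∅/ ok → permitted
[vli] — σ1 onset /vl/ (2C), coda /∅/ ok → permitted
[nji] — σ1 onset /nj/ (2C), coda /∅/ ok → permitted
[ni] — σ1 onset /n/, coda /∅/ ok → permitted
[rbu.lti] — σ1 onset /rb/ (2C), coda /∅/ ok; σ2 onset /lt/ (2C), coda /∅/ ok → permitted
Permitted: [gra], [te], [vli], [nji], [ni], [rbu.lti] → 6.

6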